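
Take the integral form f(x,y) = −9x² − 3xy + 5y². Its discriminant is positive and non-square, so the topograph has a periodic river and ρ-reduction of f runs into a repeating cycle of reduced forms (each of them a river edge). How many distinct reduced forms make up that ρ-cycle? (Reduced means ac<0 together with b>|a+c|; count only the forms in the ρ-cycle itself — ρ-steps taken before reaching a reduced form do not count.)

D = 189, ⌊√D⌋ = 13
descent: ρ → (5,13,-1)  [lands on river]
river: ρ → (-1,13,5)
river: ρ → (5,7,-7)
river: ρ → (-7,7,5)
ρ-cycle length = 4 (tail of 1 descent step not counted)

4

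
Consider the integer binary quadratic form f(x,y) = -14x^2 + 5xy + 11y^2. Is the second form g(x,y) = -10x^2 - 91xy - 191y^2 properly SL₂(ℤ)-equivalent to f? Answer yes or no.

D₁ = 641, D₂ = 641
river cycle of f (length 46): (11, 17, -8), (-8, 15, 13), (13, 11, -10), (-10, 9, 14), (14, 19, -5), (-5, 21, 10), (10, 19, -7), (-7, 23, 4), (4, 25, -1), (-1, 25, 4), … (36 more)
river cycle of g (length 46): (-10, 9, 14), (14, 19, -5), (-5, 21, 10), (10, 19, -7), (-7, 23, 4), (4, 25, -1), (-1, 25, 4), (4, 23, -7), (-7, 19, 10), (10, 21, -5), … (36 more)
cycles coincide ⇒ equivalent

yes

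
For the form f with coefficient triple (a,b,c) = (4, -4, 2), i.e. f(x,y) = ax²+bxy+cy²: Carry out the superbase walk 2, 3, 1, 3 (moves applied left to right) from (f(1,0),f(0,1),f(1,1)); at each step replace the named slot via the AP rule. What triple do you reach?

start (4,2,2) = (f(1,0),f(0,1),f(1,1))
replace slot 2: 2·(4+2) − 2 = 10 → (4,10,2)
replace slot 3: 2·(4+10) − 2 = 26 → (4,10,26)
replace slot 1: 2·(10+26) − 4 = 68 → (68,10,26)
replace slot 3: 2·(68+10) − 26 = 130 → (68,10,130)

68,10,130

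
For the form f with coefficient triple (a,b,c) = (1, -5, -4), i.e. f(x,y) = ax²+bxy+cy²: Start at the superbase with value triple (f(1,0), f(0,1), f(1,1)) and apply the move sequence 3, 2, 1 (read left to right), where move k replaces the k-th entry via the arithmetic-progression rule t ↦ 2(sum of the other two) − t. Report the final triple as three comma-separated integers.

start (1,-4,-8) = (f(1,0),f(0,1),f(1,1))
replace slot 3: 2·(1+(-4)) − (-8) = 2 → (1,-4,2)
replace slot 2: 2·(1+2) − (-4) = 10 → (1,10,2)
replace slot 1: 2·(10+2) − 1 = 23 → (23,10,2)

23,10,2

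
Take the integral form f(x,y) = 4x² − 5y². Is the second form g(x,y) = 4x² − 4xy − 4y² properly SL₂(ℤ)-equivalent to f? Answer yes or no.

D₁ = 80, D₂ = 80
river cycle of f (length 2): (4, 8, -1), (-1, 8, 4)
river cycle of g (length 2): (-4, 4, 4), (4, 4, -4)
cycles differ ⇒ inequivalent

no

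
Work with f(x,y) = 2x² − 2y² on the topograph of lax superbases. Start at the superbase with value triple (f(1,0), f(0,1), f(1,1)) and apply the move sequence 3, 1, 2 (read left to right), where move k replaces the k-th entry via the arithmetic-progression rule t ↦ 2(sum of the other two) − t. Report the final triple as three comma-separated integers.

start (2,-2,0) = (f(1,0),f(0,1),f(1,1))
replace slot 3: 2·(2+(-2)) − 0 = 0 → (2,-2,0)
replace slot 1: 2·((-2)+0) − 2 = -6 → (-6,-2,0)
replace slot 2: 2·((-6)+0) − (-2) = -10 → (-6,-10,0)

-6,-10,0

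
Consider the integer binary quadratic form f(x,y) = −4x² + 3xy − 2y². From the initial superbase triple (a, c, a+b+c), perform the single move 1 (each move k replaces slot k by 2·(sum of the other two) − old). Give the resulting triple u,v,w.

start (-4,-2,-3) = (f(1,0),f(0,1),f(1,1))
replace slot 1: 2·((-2)+(-3)) − (-4) = -6 → (-6,-2,-3)

-6,-2,-3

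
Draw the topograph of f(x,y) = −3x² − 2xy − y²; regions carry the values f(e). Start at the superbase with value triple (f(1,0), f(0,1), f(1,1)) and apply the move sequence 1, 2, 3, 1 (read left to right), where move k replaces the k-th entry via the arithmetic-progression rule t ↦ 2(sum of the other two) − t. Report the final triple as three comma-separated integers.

start (-3,-1,-6) = (f(1,0),f(0,1),f(1,1))
replace slot 1: 2·((-1)+(-6)) − (-3) = -11 → (-11,-1,-6)
replace slot 2: 2·((-11)+(-6)) − (-1) = -33 → (-11,-33,-6)
replace slot 3: 2·((-11)+(-33)) − (-6) = -82 → (-11,-33,-82)
replace slot 1: 2·((-33)+(-82)) − (-11) = -219 → (-219,-33,-82)

-219,-33,-82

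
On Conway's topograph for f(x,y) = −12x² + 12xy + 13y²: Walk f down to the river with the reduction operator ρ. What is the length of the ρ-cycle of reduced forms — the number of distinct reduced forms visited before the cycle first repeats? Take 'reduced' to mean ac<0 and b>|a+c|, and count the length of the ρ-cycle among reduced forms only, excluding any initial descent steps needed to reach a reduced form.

D = 768, ⌊√D⌋ = 27
river: ρ → (13,14,-11)
river: ρ → (-11,8,16)
river: ρ → (16,24,-3)
river: ρ → (-3,24,16)
river: ρ → (16,8,-11)
river: ρ → (-11,14,13)
river: ρ → (13,12,-12)
river: ρ → (-12,12,13)
ρ-cycle length = 8 (tail of 0 descent steps not counted)

8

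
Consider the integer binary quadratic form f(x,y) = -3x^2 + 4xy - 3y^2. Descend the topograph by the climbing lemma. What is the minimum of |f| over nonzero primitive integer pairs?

translate: b→2 (≡-4 mod 6), so (3,-4,3)→(3,2,2)
flip: (3,2,2)→(2,-2,3)
translate: b→2 (≡-2 mod 4), so (2,-2,3)→(2,2,3)
reduced (well bottom): (2,2,3) with a≤c, −a<b≤a
well minimum |f| = |-2| = 2 (negative-definite)

2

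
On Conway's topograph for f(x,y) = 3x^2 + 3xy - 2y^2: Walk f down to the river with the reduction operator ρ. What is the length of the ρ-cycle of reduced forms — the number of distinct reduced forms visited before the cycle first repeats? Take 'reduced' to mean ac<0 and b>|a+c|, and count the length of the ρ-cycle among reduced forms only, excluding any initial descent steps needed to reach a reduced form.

D = 33, ⌊√D⌋ = 5
river: ρ → (-2,5,1)
river: ρ → (1,5,-2)
river: ρ → (-2,3,3)
river: ρ → (3,3,-2)
ρ-cycle length = 4 (tail of 0 descent steps not counted)

4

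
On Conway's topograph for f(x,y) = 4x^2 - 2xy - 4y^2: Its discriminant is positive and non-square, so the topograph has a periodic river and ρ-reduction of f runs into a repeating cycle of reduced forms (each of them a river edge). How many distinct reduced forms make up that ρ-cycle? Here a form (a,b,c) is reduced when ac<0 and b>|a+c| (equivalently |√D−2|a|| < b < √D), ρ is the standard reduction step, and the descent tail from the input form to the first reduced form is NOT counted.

D = 68, ⌊√D⌋ = 8
descent: ρ → (-4,2,4)  [lands on river]
river: ρ → (4,6,-2)
river: ρ → (-2,6,4)
river: ρ → (4,2,-4)
river: ρ → (-4,6,2)
river: ρ → (2,6,-4)
ρ-cycle length = 6 (tail of 1 descent step not counted)

6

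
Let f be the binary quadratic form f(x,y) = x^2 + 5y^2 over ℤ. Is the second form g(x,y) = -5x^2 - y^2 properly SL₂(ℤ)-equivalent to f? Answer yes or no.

D₁ = -20, D₂ = -20
f: reduced (well bottom): (1,0,5) with a≤c, −a<b≤a
g is negative-definite; reduce −g:
−g: flip: (5,0,1)→(1,0,5)
−g: reduced (well bottom): (1,0,5) with a≤c, −a<b≤a
flip sign back: reduced form of g is (-1,0,-5)
reduced forms (1, 0, 5) vs (-1, 0, -5) ⇒ inequivalent

no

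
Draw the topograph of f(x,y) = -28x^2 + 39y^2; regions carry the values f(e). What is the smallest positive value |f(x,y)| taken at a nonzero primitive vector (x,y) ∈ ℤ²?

descent: ρ → (39,0,-28)
descent: ρ → (-28,56,11)  [lands on river]
river: ρ → (11,54,-33)
river: ρ → (-33,12,32)
river: ρ → (32,52,-13)
river: ρ → (-13,52,32)
river: ρ → (32,12,-33)
river: ρ → (-33,54,11)
river: ρ → (11,56,-28)
closes: descent 2, river 8
min |a| on river = 11

11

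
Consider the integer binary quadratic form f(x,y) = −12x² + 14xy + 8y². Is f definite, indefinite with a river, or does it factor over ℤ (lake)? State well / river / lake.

D = b²−4ac = 14² − 4·(-12)·8 = 580
D > 0 non-square ⇒ indefinite ⇒ periodic river

river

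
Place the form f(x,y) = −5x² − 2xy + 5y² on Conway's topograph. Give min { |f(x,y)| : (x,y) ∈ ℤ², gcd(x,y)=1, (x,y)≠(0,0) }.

descent: ρ → (5,2,-5)  [lands on river]
river: ρ → (-5,8,2)
river: ρ → (2,8,-5)
river: ρ → (-5,2,5)
river: ρ → (5,8,-2)
river: ρ → (-2,8,5)
closes: descent 1, river 6
min |a| on river = 2

2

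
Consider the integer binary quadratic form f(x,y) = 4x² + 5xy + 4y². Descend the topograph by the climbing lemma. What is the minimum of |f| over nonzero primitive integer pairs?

translate: b→-3 (≡5 mod 8), so (4,5,4)→(4,-3,3)
flip: (4,-3,3)→(3,3,4)
reduced (well bottom): (3,3,4) with a≤c, −a<b≤a
well minimum = a = 3

3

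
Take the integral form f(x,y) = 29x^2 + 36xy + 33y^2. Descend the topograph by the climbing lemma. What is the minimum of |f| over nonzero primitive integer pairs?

translate: b→-22 (≡36 mod 58), so (29,36,33)→(29,-22,26)
flip: (29,-22,26)→(26,22,29)
reduced (well bottom): (26,22,29) with a≤c, −a<b≤a
well minimum = a = 26

26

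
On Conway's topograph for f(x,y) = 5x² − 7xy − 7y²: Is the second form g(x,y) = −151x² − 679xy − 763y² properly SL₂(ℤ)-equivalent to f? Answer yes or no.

D₁ = 189, D₂ = 189
river cycle of f (length 4): (-7, 7, 5), (5, 13, -1), (-1, 13, 5), (5, 7, -7)
river cycle of g (length 4): (5, 7, -7), (-7, 7, 5), (5, 13, -1), (-1, 13, 5)
cycles coincide ⇒ equivalent

yes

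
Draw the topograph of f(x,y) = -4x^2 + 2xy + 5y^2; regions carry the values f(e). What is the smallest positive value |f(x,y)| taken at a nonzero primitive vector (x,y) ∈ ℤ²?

river: ρ → (5,8,-1)
river: ρ → (-1,8,5)
river: ρ → (5,2,-4)
river: ρ → (-4,6,3)
river: ρ → (3,6,-4)
river: ρ → (-4,2,5)
closes: descent 0, river 6
min |a| on river = 1

1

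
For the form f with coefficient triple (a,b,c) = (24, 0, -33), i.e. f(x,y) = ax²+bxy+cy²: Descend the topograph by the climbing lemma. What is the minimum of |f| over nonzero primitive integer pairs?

descent: ρ → (-33,0,24)
descent: ρ → (24,48,-9)  [lands on river]
river: ρ → (-9,42,39)
river: ρ → (39,36,-12)
river: ρ → (-12,36,39)
river: ρ → (39,42,-9)
river: ρ → (-9,48,24)
closes: descent 2, river 6
min |a| on river = 9

9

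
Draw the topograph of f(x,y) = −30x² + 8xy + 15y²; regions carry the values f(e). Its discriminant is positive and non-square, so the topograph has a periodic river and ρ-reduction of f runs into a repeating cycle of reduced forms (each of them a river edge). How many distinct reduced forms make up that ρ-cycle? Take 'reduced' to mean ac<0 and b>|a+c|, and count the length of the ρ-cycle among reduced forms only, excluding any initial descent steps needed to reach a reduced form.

D = 1864, ⌊√D⌋ = 43
descent: ρ → (15,22,-23)  [lands on river]
river: ρ → (-23,24,14)
river: ρ → (14,32,-15)
river: ρ → (-15,28,18)
river: ρ → (18,8,-25)
river: ρ → (-25,42,1)
river: ρ → (1,42,-25)
river: ρ → (-25,8,18)
river: ρ → (18,28,-15)
river: ρ → (-15,32,14)
river: ρ → (14,24,-23)
river: ρ → (-23,22,15)
river: ρ → (15,38,-7)
river: ρ → (-7,32,30)
river: ρ → (30,28,-9)
river: ρ → (-9,26,33)
river: ρ → (33,40,-2)
river: ρ → (-2,40,33)
river: ρ → (33,26,-9)
river: ρ → (-9,28,30)
river: ρ → (30,32,-7)
river: ρ → (-7,38,15)
ρ-cycle length = 22 (tail of 1 descent step not counted)

22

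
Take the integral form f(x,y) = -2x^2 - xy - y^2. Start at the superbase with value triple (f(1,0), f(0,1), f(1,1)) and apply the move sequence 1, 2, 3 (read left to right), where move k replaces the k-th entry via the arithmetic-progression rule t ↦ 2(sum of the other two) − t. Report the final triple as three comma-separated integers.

start (-2,-1,-4) = (f(1,0),f(0,1),f(1,1))
replace slot 1: 2·((-1)+(-4)) − (-2) = -8 → (-8,-1,-4)
replace slot 2: 2·((-8)+(-4)) − (-1) = -23 → (-8,-23,-4)
replace slot 3: 2·((-8)+(-23)) − (-4) = -58 → (-8,-23,-58)

-8,-23,-58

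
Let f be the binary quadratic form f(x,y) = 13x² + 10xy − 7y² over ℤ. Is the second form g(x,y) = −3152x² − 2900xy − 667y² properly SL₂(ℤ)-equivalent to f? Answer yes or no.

D₁ = 464, D₂ = 464
river cycle of f (length 10): (-7, 18, 5), (5, 12, -16), (-16, 20, 1), (1, 20, -16), (-16, 12, 5), (5, 18, -7), (-7, 10, 13), (13, 16, -4), (-4, 16, 13), (13, 10, -7)
river cycle of g (length 10): (5, 12, -16), (-16, 20, 1), (1, 20, -16), (-16, 12, 5), (5, 18, -7), (-7, 10, 13), (13, 16, -4), (-4, 16, 13), (13, 10, -7), (-7, 18, 5)
cycles coincide ⇒ equivalent

yes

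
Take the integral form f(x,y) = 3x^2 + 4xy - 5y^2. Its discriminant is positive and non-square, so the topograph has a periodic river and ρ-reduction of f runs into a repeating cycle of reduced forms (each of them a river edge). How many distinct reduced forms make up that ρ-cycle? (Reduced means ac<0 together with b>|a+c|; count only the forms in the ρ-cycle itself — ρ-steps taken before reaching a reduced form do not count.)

D = 76, ⌊√D⌋ = 8
river: ρ → (-5,6,2)
river: ρ → (2,6,-5)
river: ρ → (-5,4,3)
river: ρ → (3,8,-1)
river: ρ → (-1,8,3)
river: ρ → (3,4,-5)
ρ-cycle length = 6 (tail of 0 descent steps not counted)

6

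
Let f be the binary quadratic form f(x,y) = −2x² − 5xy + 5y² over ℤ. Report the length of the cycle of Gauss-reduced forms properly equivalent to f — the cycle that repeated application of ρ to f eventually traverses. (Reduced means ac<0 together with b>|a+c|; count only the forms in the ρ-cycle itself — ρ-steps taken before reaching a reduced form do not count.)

D = 65, ⌊√D⌋ = 8
descent: ρ → (5,5,-2)  [lands on river]
river: ρ → (-2,7,2)
river: ρ → (2,5,-5)
river: ρ → (-5,5,2)
river: ρ → (2,7,-2)
river: ρ → (-2,5,5)
ρ-cycle length = 6 (tail of 1 descent step not counted)

6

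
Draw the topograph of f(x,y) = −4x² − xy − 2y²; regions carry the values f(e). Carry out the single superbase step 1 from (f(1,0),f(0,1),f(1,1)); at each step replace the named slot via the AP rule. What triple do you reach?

start (-4,-2,-7) = (f(1,0),f(0,1),f(1,1))
replace slot 1: 2·((-2)+(-7)) − (-4) = -14 → (-14,-2,-7)

-14,-2,-7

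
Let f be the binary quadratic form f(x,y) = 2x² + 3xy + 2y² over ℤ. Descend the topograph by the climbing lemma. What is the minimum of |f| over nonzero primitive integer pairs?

translate: b→-1 (≡3 mod 4), so (2,3,2)→(2,-1,1)
flip: (2,-1,1)→(1,1,2)
reduced (well bottom): (1,1,2) with a≤c, −a<b≤a
well minimum = a = 1

1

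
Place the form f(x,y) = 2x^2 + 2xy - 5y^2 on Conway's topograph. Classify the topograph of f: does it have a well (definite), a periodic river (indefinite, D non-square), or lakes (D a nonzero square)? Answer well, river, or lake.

D = b²−4ac = 2² − 4·2·(-5) = 44
D > 0 non-square ⇒ indefinite ⇒ periodic river

river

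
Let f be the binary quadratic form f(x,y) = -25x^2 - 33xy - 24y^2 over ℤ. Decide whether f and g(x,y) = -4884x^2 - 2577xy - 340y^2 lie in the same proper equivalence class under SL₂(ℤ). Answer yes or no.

D₁ = -1311, D₂ = -1311
f is negative-definite; reduce −f:
−f: translate: b→-17 (≡33 mod 50), so (25,33,24)→(25,-17,16)
−f: flip: (25,-17,16)→(16,17,25)
−f: translate: b→-15 (≡17 mod 32), so (16,17,25)→(16,-15,24)
−f: reduced (well bottom): (16,-15,24) with a≤c, −a<b≤a
flip sign back: reduced form of f is (-16,15,-24)
g is negative-definite; reduce −g:
−g: flip: (4884,2577,340)→(340,-2577,4884)
−g: translate: b→143 (≡-2577 mod 680), so (340,-2577,4884)→(340,143,16)
−g: flip: (340,143,16)→(16,-143,340)
−g: translate: b→-15 (≡-143 mod 32), so (16,-143,340)→(16,-15,24)
−g: reduced (well bottom): (16,-15,24) with a≤c, −a<b≤a
flip sign back: reduced form of g is (-16,15,-24)
reduced forms (-16, 15, -24) vs (-16, 15, -24) ⇒ equivalent

yes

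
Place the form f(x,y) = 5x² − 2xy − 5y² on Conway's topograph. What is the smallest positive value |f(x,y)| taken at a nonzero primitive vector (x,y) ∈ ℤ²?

descent: ρ → (-5,2,5)  [lands on river]
river: ρ → (5,8,-2)
river: ρ → (-2,8,5)
river: ρ → (5,2,-5)
river: ρ → (-5,8,2)
river: ρ → (2,8,-5)
closes: descent 1, river 6
min |a| on river = 2

2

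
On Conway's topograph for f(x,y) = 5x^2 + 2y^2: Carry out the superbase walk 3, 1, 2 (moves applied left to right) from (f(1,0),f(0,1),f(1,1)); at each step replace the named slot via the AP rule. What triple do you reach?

start (5,2,7) = (f(1,0),f(0,1),f(1,1))
replace slot 3: 2·(5+2) − 7 = 7 → (5,2,7)
replace slot 1: 2·(2+7) − 5 = 13 → (13,2,7)
replace slot 2: 2·(13+7) − 2 = 38 → (13,38,7)

13,38,7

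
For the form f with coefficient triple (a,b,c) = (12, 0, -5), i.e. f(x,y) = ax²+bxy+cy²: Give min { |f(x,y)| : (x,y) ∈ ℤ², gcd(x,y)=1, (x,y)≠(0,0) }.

descent: ρ → (-5,10,7)  [lands on river]
river: ρ → (7,4,-8)
river: ρ → (-8,12,3)
river: ρ → (3,12,-8)
river: ρ → (-8,4,7)
river: ρ → (7,10,-5)
closes: descent 1, river 6
min |a| on river = 3

3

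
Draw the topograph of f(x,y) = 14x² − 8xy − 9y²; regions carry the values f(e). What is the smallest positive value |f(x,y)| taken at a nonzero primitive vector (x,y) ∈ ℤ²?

descent: ρ → (-9,8,14)  [lands on river]
river: ρ → (14,20,-3)
river: ρ → (-3,22,7)
river: ρ → (7,20,-6)
river: ρ → (-6,16,13)
river: ρ → (13,10,-9)
closes: descent 1, river 6
min |a| on river = 3

3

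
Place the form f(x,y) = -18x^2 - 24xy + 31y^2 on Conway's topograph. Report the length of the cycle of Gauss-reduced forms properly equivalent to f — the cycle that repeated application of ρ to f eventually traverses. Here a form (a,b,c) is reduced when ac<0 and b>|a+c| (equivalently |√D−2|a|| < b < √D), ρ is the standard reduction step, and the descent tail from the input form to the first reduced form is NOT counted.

D = 2808, ⌊√D⌋ = 52
descent: ρ → (31,24,-18)  [lands on river]
river: ρ → (-18,48,7)
river: ρ → (7,50,-11)
river: ρ → (-11,38,31)
ρ-cycle length = 4 (tail of 1 descent step not counted)

4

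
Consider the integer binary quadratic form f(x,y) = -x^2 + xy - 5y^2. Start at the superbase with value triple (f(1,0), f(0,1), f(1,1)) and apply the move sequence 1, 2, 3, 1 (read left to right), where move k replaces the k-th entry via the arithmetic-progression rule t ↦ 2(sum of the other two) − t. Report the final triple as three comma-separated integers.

start (-1,-5,-5) = (f(1,0),f(0,1),f(1,1))
replace slot 1: 2·((-5)+(-5)) − (-1) = -19 → (-19,-5,-5)
replace slot 2: 2·((-19)+(-5)) − (-5) = -43 → (-19,-43,-5)
replace slot 3: 2·((-19)+(-43)) − (-5) = -119 → (-19,-43,-119)
replace slot 1: 2·((-43)+(-119)) − (-19) = -305 → (-305,-43,-119)

-305,-43,-119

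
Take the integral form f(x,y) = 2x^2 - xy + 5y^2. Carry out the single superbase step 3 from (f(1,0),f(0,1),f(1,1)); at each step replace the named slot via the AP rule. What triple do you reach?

start (2,5,6) = (f(1,0),f(0,1),f(1,1))
replace slot 3: 2·(2+5) − 6 = 8 → (2,5,8)

2,5,8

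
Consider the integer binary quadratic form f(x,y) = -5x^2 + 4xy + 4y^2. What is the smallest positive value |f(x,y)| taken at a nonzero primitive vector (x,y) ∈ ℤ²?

river: ρ → (4,4,-5)
river: ρ → (-5,6,3)
river: ρ → (3,6,-5)
river: ρ → (-5,4,4)
closes: descent 0, river 4
min |a| on river = 3

3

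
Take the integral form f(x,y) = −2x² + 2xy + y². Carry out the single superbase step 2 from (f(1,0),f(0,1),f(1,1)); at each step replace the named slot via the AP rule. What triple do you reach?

start (-2,1,1) = (f(1,0),f(0,1),f(1,1))
replace slot 2: 2·((-2)+1) − 1 = -3 → (-2,-3,1)

-2,-3,1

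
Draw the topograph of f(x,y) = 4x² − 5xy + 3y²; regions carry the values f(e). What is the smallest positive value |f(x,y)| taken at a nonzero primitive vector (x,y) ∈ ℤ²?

translate: b→3 (≡-5 mod 8), so (4,-5,3)→(4,3,2)
flip: (4,3,2)→(2,-3,4)
translate: b→1 (≡-3 mod 4), so (2,-3,4)→(2,1,3)
reduced (well bottom): (2,1,3) with a≤c, −a<b≤a
well minimum = a = 2

2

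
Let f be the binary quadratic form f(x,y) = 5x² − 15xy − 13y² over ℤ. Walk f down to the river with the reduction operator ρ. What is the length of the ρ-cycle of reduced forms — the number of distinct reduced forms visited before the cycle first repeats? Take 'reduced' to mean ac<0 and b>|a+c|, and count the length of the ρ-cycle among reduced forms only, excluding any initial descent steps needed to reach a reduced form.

D = 485, ⌊√D⌋ = 22
descent: ρ → (-13,15,5)  [lands on river]
river: ρ → (5,15,-13)
river: ρ → (-13,11,7)
river: ρ → (7,17,-7)
river: ρ → (-7,11,13)
river: ρ → (13,15,-5)
river: ρ → (-5,15,13)
river: ρ → (13,11,-7)
river: ρ → (-7,17,7)
river: ρ → (7,11,-13)
ρ-cycle length = 10 (tail of 1 descent step not counted)

10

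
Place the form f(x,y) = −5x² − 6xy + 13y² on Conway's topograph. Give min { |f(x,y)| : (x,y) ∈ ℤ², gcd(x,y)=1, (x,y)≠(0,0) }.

descent: ρ → (13,6,-5)
descent: ρ → (-5,14,5)  [lands on river]
river: ρ → (5,16,-2)
river: ρ → (-2,16,5)
river: ρ → (5,14,-5)
river: ρ → (-5,16,2)
river: ρ → (2,16,-5)
closes: descent 2, river 6
min |a| on river = 2

2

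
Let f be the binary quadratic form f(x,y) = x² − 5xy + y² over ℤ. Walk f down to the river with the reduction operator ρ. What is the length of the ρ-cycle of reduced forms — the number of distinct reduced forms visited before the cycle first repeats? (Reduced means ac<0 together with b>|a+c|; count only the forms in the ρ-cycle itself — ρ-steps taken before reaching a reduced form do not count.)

D = 21, ⌊√D⌋ = 4
descent: ρ → (1,3,-3)  [lands on river]
river: ρ → (-3,3,1)
ρ-cycle length = 2 (tail of 1 descent step not counted)

2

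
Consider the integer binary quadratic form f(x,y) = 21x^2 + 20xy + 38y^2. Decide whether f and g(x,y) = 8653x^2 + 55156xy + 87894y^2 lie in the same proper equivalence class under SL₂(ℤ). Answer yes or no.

D₁ = -2792, D₂ = -2792
f: reduced (well bottom): (21,20,38) with a≤c, −a<b≤a
g: translate: b→3238 (≡55156 mod 17306), so (8653,55156,87894)→(8653,3238,303)
g: flip: (8653,3238,303)→(303,-3238,8653)
g: translate: b→-208 (≡-3238 mod 606), so (303,-3238,8653)→(303,-208,38)
g: flip: (303,-208,38)→(38,208,303)
g: translate: b→-20 (≡208 mod 76), so (38,208,303)→(38,-20,21)
g: flip: (38,-20,21)→(21,20,38)
g: reduced (well bottom): (21,20,38) with a≤c, −a<b≤a
reduced forms (21, 20, 38) vs (21, 20, 38) ⇒ equivalent

yes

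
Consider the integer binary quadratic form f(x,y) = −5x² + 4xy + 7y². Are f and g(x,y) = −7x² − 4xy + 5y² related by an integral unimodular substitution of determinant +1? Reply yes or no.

D₁ = 156, D₂ = 156
river cycle of f (length 6): (7, 10, -2), (-2, 10, 7), (7, 4, -5), (-5, 6, 6), (6, 6, -5), (-5, 4, 7)
river cycle of g (length 6): (5, 4, -7), (-7, 10, 2), (2, 10, -7), (-7, 4, 5), (5, 6, -6), (-6, 6, 5)
cycles differ ⇒ inequivalent

no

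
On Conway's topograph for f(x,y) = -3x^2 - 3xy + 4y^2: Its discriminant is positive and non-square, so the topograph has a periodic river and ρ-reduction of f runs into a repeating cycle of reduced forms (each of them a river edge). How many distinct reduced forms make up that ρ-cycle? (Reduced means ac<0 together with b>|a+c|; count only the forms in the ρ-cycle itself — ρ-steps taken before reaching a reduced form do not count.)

D = 57, ⌊√D⌋ = 7
descent: ρ → (4,3,-3)  [lands on river]
river: ρ → (-3,3,4)
river: ρ → (4,5,-2)
river: ρ → (-2,7,1)
river: ρ → (1,7,-2)
river: ρ → (-2,5,4)
ρ-cycle length = 6 (tail of 1 descent step not counted)

6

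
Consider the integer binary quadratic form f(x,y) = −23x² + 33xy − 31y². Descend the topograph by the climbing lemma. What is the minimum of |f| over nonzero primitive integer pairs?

translate: b→13 (≡-33 mod 46), so (23,-33,31)→(23,13,21)
flip: (23,13,21)→(21,-13,23)
reduced (well bottom): (21,-13,23) with a≤c, −a<b≤a
well minimum |f| = |-21| = 21 (negative-definite)

21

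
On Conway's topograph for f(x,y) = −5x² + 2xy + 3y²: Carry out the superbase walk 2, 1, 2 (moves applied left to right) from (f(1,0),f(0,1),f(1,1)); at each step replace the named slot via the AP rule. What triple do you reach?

start (-5,3,0) = (f(1,0),f(0,1),f(1,1))
replace slot 2: 2·((-5)+0) − 3 = -13 → (-5,-13,0)
replace slot 1: 2·((-13)+0) − (-5) = -21 → (-21,-13,0)
replace slot 2: 2·((-21)+0) − (-13) = -29 → (-21,-29,0)

-21,-29,0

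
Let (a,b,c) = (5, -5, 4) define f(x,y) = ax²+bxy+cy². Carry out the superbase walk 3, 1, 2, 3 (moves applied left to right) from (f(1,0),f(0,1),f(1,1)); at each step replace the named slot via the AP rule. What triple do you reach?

start (5,4,4) = (f(1,0),f(0,1),f(1,1))
replace slot 3: 2·(5+4) − 4 = 14 → (5,4,14)
replace slot 1: 2·(4+14) − 5 = 31 → (31,4,14)
replace slot 2: 2·(31+14) − 4 = 86 → (31,86,14)
replace slot 3: 2·(31+86) − 14 = 220 → (31,86,220)

31,86,220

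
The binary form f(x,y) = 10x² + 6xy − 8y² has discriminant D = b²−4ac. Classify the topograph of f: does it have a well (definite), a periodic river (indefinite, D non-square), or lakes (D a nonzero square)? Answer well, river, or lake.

D = b²−4ac = 6² − 4·10·(-8) = 356
D > 0 non-square ⇒ indefinite ⇒ periodic river

river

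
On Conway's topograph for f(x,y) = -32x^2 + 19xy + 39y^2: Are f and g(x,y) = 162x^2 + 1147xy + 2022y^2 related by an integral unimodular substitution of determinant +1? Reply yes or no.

D₁ = 5353, D₂ = 5353
river cycle of f (length 22): (39, 59, -12), (-12, 61, 34), (34, 7, -39), (-39, 71, 2), (2, 73, -3), (-3, 71, 26), (26, 33, -41), (-41, 49, 18), (18, 59, -26), (-26, 45, 32), … (12 more)
river cycle of g (length 22): (26, 45, -32), (-32, 19, 39), (39, 59, -12), (-12, 61, 34), (34, 7, -39), (-39, 71, 2), (2, 73, -3), (-3, 71, 26), (26, 33, -41), (-41, 49, 18), … (12 more)
cycles coincide ⇒ equivalent

yes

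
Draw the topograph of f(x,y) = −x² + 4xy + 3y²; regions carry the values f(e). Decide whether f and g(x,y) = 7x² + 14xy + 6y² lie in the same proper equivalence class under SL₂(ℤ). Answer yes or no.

D₁ = 28, D₂ = 28
river cycle of f (length 4): (3, 2, -2), (-2, 2, 3), (3, 4, -1), (-1, 4, 3)
river cycle of g (length 4): (-1, 4, 3), (3, 2, -2), (-2, 2, 3), (3, 4, -1)
cycles coincide ⇒ equivalent

yes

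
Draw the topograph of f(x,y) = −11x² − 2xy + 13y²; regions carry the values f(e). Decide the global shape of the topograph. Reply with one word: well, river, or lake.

D = b²−4ac = (-2)² − 4·(-11)·13 = 576
D = 24² is a perfect square ⇒ form factors over ℤ ⇒ lakes

lake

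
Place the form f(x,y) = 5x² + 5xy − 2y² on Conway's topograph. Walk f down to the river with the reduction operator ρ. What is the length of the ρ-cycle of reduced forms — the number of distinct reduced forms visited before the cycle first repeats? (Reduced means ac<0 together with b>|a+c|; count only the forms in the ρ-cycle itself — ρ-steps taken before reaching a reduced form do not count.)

D = 65, ⌊√D⌋ = 8
river: ρ → (-2,7,2)
river: ρ → (2,5,-5)
river: ρ → (-5,5,2)
river: ρ → (2,7,-2)
river: ρ → (-2,5,5)
river: ρ → (5,5,-2)
ρ-cycle length = 6 (tail of 0 descent steps not counted)

6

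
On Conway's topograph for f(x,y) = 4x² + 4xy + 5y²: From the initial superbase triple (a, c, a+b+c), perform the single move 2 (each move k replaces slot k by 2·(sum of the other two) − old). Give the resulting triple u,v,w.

start (4,5,13) = (f(1,0),f(0,1),f(1,1))
replace slot 2: 2·(4+13) − 5 = 29 → (4,29,13)

4,29,13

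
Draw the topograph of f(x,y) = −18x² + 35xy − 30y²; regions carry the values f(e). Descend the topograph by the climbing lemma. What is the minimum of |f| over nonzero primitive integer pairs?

translate: b→1 (≡-35 mod 36), so (18,-35,30)→(18,1,13)
flip: (18,1,13)→(13,-1,18)
reduced (well bottom): (13,-1,18) with a≤c, −a<b≤a
well minimum |f| = |-13| = 13 (negative-definite)

13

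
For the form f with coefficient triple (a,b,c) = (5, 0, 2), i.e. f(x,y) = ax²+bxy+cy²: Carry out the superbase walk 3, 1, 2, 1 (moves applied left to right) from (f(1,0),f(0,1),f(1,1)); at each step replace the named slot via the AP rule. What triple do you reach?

start (5,2,7) = (f(1,0),f(0,1),f(1,1))
replace slot 3: 2·(5+2) − 7 = 7 → (5,2,7)
replace slot 1: 2·(2+7) − 5 = 13 → (13,2,7)
replace slot 2: 2·(13+7) − 2 = 38 → (13,38,7)
replace slot 1: 2·(38+7) − 13 = 77 → (77,38,7)

77,38,7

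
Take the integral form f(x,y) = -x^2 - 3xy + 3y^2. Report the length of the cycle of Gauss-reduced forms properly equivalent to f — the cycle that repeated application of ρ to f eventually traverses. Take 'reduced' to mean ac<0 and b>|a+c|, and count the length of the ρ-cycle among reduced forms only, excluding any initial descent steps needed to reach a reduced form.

D = 21, ⌊√D⌋ = 4
descent: ρ → (3,3,-1)  [lands on river]
river: ρ → (-1,3,3)
ρ-cycle length = 2 (tail of 1 descent step not counted)

2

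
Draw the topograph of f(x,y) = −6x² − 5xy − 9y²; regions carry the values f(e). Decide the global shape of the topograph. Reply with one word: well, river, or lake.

D = b²−4ac = (-5)² − 4·(-6)·(-9) = -191
D < 0 ⇒ definite ⇒ every region one sign ⇒ single well

well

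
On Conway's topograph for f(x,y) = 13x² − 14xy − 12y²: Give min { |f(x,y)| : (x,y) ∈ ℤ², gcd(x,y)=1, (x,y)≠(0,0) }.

descent: ρ → (-12,14,13)  [lands on river]
river: ρ → (13,12,-13)
river: ρ → (-13,14,12)
river: ρ → (12,10,-15)
river: ρ → (-15,20,7)
river: ρ → (7,22,-12)
river: ρ → (-12,26,3)
river: ρ → (3,28,-3)
river: ρ → (-3,26,12)
river: ρ → (12,22,-7)
river: ρ → (-7,20,15)
river: ρ → (15,10,-12)
closes: descent 1, river 12
min |a| on river = 3

3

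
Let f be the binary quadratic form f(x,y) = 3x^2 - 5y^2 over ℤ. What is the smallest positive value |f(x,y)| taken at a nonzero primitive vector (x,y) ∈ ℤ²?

descent: ρ → (-5,0,3)
descent: ρ → (3,6,-2)  [lands on river]
river: ρ → (-2,6,3)
closes: descent 2, river 2
min |a| on river = 2

2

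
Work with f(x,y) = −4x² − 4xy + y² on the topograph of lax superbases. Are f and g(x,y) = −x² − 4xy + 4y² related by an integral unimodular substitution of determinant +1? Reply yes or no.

D₁ = 32, D₂ = 32
river cycle of f (length 2): (1, 4, -4), (-4, 4, 1)
river cycle of g (length 2): (4, 4, -1), (-1, 4, 4)
cycles differ ⇒ inequivalent

no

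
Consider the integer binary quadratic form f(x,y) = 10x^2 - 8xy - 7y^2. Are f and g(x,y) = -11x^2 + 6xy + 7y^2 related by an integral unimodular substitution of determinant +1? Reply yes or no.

D₁ = 344, D₂ = 344
river cycle of f (length 10): (-7, 8, 10), (10, 12, -5), (-5, 18, 1), (1, 18, -5), (-5, 12, 10), (10, 8, -7), (-7, 6, 11), (11, 16, -2), (-2, 16, 11), (11, 6, -7)
river cycle of g (length 10): (7, 8, -10), (-10, 12, 5), (5, 18, -1), (-1, 18, 5), (5, 12, -10), (-10, 8, 7), (7, 6, -11), (-11, 16, 2), (2, 16, -11), (-11, 6, 7)
cycles differ ⇒ inequivalent

no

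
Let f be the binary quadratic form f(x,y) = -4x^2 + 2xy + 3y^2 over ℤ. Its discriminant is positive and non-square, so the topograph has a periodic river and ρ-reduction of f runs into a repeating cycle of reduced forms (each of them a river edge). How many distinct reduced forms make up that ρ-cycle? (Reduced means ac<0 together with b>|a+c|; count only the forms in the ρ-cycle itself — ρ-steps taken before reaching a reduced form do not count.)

D = 52, ⌊√D⌋ = 7
river: ρ → (3,4,-3)
river: ρ → (-3,2,4)
river: ρ → (4,6,-1)
river: ρ → (-1,6,4)
river: ρ → (4,2,-3)
river: ρ → (-3,4,3)
river: ρ → (3,2,-4)
river: ρ → (-4,6,1)
river: ρ → (1,6,-4)
river: ρ → (-4,2,3)
ρ-cycle length = 10 (tail of 0 descent steps not counted)

10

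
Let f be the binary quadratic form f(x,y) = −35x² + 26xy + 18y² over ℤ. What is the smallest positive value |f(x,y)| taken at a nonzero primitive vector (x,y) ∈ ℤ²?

river: ρ → (18,46,-15)
river: ρ → (-15,44,21)
river: ρ → (21,40,-19)
river: ρ → (-19,36,25)
river: ρ → (25,14,-30)
river: ρ → (-30,46,9)
river: ρ → (9,44,-35)
river: ρ → (-35,26,18)
closes: descent 0, river 8
min |a| on river = 9

9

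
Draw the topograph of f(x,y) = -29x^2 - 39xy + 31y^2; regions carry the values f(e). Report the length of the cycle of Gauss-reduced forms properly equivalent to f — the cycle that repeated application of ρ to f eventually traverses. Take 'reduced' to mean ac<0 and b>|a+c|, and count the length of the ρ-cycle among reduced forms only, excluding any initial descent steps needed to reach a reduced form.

D = 5117, ⌊√D⌋ = 71
descent: ρ → (31,39,-29)  [lands on river]
river: ρ → (-29,19,41)
river: ρ → (41,63,-7)
river: ρ → (-7,63,41)
river: ρ → (41,19,-29)
river: ρ → (-29,39,31)
river: ρ → (31,23,-37)
river: ρ → (-37,51,17)
river: ρ → (17,51,-37)
river: ρ → (-37,23,31)
ρ-cycle length = 10 (tail of 1 descent step not counted)

10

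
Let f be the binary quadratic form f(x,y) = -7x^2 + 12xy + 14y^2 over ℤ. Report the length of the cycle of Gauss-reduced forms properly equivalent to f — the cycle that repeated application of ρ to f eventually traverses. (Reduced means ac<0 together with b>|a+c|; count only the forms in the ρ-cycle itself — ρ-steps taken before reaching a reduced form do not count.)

D = 536, ⌊√D⌋ = 23
river: ρ → (14,16,-5)
river: ρ → (-5,14,17)
river: ρ → (17,20,-2)
river: ρ → (-2,20,17)
river: ρ → (17,14,-5)
river: ρ → (-5,16,14)
river: ρ → (14,12,-7)
river: ρ → (-7,16,10)
river: ρ → (10,4,-13)
river: ρ → (-13,22,1)
river: ρ → (1,22,-13)
river: ρ → (-13,4,10)
river: ρ → (10,16,-7)
river: ρ → (-7,12,14)
ρ-cycle length = 14 (tail of 0 descent steps not counted)

14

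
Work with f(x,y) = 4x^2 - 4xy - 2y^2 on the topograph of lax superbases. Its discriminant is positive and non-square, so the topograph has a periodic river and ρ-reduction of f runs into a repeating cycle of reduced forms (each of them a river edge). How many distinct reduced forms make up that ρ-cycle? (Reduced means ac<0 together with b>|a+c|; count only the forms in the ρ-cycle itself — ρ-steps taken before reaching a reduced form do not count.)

D = 48, ⌊√D⌋ = 6
descent: ρ → (-2,4,4)  [lands on river]
river: ρ → (4,4,-2)
ρ-cycle length = 2 (tail of 1 descent step not counted)

2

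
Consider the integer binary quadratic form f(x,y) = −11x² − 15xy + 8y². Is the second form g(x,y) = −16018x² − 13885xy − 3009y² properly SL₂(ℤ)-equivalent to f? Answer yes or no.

D₁ = 577, D₂ = 577
river cycle of f (length 10): (8, 15, -11), (-11, 7, 12), (12, 17, -6), (-6, 19, 9), (9, 17, -8), (-8, 15, 11), (11, 7, -12), (-12, 17, 6), (6, 19, -9), (-9, 17, 8)
river cycle of g (length 10): (8, 15, -11), (-11, 7, 12), (12, 17, -6), (-6, 19, 9), (9, 17, -8), (-8, 15, 11), (11, 7, -12), (-12, 17, 6), (6, 19, -9), (-9, 17, 8)
cycles coincide ⇒ equivalent

yes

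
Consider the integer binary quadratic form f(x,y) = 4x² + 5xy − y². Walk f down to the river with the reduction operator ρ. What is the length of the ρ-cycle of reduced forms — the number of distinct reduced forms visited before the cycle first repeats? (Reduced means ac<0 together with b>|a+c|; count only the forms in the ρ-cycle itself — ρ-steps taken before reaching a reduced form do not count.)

D = 41, ⌊√D⌋ = 6
river: ρ → (-1,5,4)
river: ρ → (4,3,-2)
river: ρ → (-2,5,2)
river: ρ → (2,3,-4)
river: ρ → (-4,5,1)
river: ρ → (1,5,-4)
river: ρ → (-4,3,2)
river: ρ → (2,5,-2)
river: ρ → (-2,3,4)
river: ρ → (4,5,-1)
ρ-cycle length = 10 (tail of 0 descent steps not counted)

10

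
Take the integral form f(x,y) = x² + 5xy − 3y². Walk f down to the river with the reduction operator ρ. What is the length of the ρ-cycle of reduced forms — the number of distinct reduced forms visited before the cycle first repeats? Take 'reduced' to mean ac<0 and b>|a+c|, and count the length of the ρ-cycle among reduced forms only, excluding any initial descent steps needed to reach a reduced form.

D = 37, ⌊√D⌋ = 6
river: ρ → (-3,1,3)
river: ρ → (3,5,-1)
river: ρ → (-1,5,3)
river: ρ → (3,1,-3)
river: ρ → (-3,5,1)
river: ρ → (1,5,-3)
ρ-cycle length = 6 (tail of 0 descent steps not counted)

6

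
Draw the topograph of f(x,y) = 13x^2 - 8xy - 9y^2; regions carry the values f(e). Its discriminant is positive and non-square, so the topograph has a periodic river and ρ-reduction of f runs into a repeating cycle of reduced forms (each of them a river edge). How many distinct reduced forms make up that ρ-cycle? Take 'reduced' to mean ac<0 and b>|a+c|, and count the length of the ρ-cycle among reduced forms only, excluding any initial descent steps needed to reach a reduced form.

D = 532, ⌊√D⌋ = 23
descent: ρ → (-9,8,13)  [lands on river]
river: ρ → (13,18,-4)
river: ρ → (-4,22,3)
river: ρ → (3,20,-11)
river: ρ → (-11,2,12)
river: ρ → (12,22,-1)
river: ρ → (-1,22,12)
river: ρ → (12,2,-11)
river: ρ → (-11,20,3)
river: ρ → (3,22,-4)
river: ρ → (-4,18,13)
river: ρ → (13,8,-9)
river: ρ → (-9,10,12)
river: ρ → (12,14,-7)
river: ρ → (-7,14,12)
river: ρ → (12,10,-9)
ρ-cycle length = 16 (tail of 1 descent step not counted)

16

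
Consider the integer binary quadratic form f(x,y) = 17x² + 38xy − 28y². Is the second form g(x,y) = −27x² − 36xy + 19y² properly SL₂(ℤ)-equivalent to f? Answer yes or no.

D₁ = 3348, D₂ = 3348
river cycle of f (length 12): (-28, 18, 27), (27, 36, -19), (-19, 40, 23), (23, 52, -7), (-7, 46, 44), (44, 42, -9), (-9, 48, 29), (29, 10, -28), (-28, 46, 11), (11, 42, -36), … (2 more)
river cycle of g (length 12): (19, 36, -27), (-27, 18, 28), (28, 38, -17), (-17, 30, 36), (36, 42, -11), (-11, 46, 28), (28, 10, -29), (-29, 48, 9), (9, 42, -44), (-44, 46, 7), … (2 more)
cycles differ ⇒ inequivalent

no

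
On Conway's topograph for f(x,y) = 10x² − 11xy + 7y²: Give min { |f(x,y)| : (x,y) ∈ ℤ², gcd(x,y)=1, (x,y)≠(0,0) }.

translate: b→9 (≡-11 mod 20), so (10,-11,7)→(10,9,6)
flip: (10,9,6)→(6,-9,10)
translate: b→3 (≡-9 mod 12), so (6,-9,10)→(6,3,7)
reduced (well bottom): (6,3,7) with a≤c, −a<b≤a
well minimum = a = 6

6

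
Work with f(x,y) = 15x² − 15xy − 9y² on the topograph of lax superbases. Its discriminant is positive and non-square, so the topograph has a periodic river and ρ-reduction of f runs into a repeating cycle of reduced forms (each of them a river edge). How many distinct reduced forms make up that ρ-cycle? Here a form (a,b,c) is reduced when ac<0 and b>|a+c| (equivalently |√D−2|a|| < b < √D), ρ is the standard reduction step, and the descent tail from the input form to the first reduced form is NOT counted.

D = 765, ⌊√D⌋ = 27
descent: ρ → (-9,15,15)  [lands on river]
river: ρ → (15,15,-9)
river: ρ → (-9,21,9)
river: ρ → (9,15,-15)
river: ρ → (-15,15,9)
river: ρ → (9,21,-9)
ρ-cycle length = 6 (tail of 1 descent step not counted)

6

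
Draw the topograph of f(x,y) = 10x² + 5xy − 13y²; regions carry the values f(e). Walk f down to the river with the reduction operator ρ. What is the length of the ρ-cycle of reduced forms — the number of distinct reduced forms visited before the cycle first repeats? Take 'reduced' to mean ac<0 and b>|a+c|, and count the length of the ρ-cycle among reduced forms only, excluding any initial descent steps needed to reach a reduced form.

D = 545, ⌊√D⌋ = 23
river: ρ → (-13,21,2)
river: ρ → (2,23,-2)
river: ρ → (-2,21,13)
river: ρ → (13,5,-10)
river: ρ → (-10,15,8)
river: ρ → (8,17,-8)
river: ρ → (-8,15,10)
river: ρ → (10,5,-13)
ρ-cycle length = 8 (tail of 0 descent steps not counted)

8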